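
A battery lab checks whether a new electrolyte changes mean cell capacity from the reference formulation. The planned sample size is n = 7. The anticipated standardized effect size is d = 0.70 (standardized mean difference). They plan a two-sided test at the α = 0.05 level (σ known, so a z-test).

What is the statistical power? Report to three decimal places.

Noncentrality parameter: δ = d·√n = 0.70 × √7 = 1.8520
Critical value for a two-sided test at α = 0.05: z_{α/2} = 1.960.
Power = Φ(δ − 1.960) + Φ(−δ − 1.960) = Φ(-0.108) + Φ(-3.812) = 0.4570 + 0.0001 = 0.4571.

Power ≈ 0.457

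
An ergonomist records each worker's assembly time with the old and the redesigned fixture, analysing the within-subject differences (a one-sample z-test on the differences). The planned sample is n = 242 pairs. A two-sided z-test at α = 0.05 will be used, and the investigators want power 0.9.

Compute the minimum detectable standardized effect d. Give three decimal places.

Need Φ(δ − 1.960) = 0.9, so δ = 1.960 + 1.282 = 3.242.
(The second rejection-region term Φ(−δ − z_{α/2}) is negligible and dropped.)
δ = d·√n ⇒ d = δ/√n = 3.242/√242 = 0.2084.

d ≈ 0.208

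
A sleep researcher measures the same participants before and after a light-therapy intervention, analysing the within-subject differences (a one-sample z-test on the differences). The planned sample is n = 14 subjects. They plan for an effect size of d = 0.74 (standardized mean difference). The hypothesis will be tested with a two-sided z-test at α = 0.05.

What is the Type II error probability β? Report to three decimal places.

Noncentrality parameter: δ = d·√n = 0.74 × √14 = 2.7688
Two-sided α = 0.05 → critical value z_{0.025} = 1.960.
Power = Φ(δ − 1.960) + Φ(−δ − 1.960) = Φ(0.809) + Φ(-4.729) = 0.7907 + 0.0000 = 0.7907.
Type II error: β = 1 − power = 1 − 0.7907 = 0.2093.

β ≈ 0.209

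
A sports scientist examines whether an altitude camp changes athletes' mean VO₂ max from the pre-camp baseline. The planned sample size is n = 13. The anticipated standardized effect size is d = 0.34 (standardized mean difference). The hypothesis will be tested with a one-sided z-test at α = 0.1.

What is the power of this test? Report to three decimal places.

Noncentrality parameter: δ = d·√n = 0.34 × √13 = 1.2259
One-sided α = 0.1 → critical value z_{0.1} = 1.282.
Power = Φ(δ − 1.282) = Φ(-0.056) = 0.4778.

Power ≈ 0.478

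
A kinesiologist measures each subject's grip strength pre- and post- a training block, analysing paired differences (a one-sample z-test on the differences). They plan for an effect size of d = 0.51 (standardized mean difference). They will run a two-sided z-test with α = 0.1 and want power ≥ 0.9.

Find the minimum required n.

For power 0.9 need Φ(δ − z_{0.05}) = 0.9, so δ = z_{0.05} + z_{0.10} = 1.645 + 1.282 = 2.926.
(The Φ(−δ − z_{α/2}) term is vanishingly small for δ > 0 and is dropped in the standard sample-size formula.)
δ = d·√n ⇒ n = (δ/d)² = (2.926 / 0.51)² = 32.93.
Rounding up, n = 33.

n = 33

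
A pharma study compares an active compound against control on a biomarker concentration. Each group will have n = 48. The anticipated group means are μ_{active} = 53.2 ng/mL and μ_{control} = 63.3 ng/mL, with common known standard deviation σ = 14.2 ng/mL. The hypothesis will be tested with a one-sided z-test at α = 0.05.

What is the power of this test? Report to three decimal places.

Standardized effect: d = |μ_{active} − μ_{control}| / σ = |53.2 − 63.3| / 14.2 = 0.7113
Noncentrality parameter: δ = d·√(n/2) = 0.7113 × √(48/2) = 3.4845
One-sided α = 0.05 → critical value z_{0.05} = 1.645.
Power = Φ(δ − 1.645) = Φ(1.840) = 0.9671.

Power ≈ 0.967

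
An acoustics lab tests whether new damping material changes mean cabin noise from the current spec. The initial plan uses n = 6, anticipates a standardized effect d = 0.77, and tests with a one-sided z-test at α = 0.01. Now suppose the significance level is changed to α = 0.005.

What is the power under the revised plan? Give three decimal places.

Power ≈ 0.245

δ = d·√n = 0.77 × √6 = 1.8861 (unchanged). New critical value: z_{0.005} = 2.576.
Revised power = P(Z > 2.576 − δ) = Φ(-0.690) = 0.2452.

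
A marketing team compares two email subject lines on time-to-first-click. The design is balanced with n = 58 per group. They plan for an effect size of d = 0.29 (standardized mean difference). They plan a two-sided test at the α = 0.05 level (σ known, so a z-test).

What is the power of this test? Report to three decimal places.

Noncentrality parameter: δ = d·√(n/2) = 0.29 × √(58/2) = 1.5617
Critical value for a two-sided test at α = 0.05: z_{α/2} = 1.960.
Power = Φ(δ − 1.960) + Φ(−δ − 1.960) = Φ(-0.398) + Φ(-3.522) = 0.3452 + 0.0002 = 0.3454.

Power ≈ 0.345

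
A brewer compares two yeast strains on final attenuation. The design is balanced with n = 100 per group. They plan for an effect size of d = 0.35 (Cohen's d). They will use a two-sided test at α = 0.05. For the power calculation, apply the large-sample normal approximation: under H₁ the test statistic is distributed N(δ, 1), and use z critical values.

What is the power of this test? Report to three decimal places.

Power ≈ 0.697

Noncentrality parameter: δ = d·√(n/2) = 0.35 × √(100/2) = 2.4749
Critical value for a two-sided test at α = 0.05: z_{α/2} = 1.960.
Power = Φ(δ − 1.960) + Φ(−δ − 1.960) = Φ(0.515) + Φ(-4.435) = 0.6967 + 0.0000 = 0.6967.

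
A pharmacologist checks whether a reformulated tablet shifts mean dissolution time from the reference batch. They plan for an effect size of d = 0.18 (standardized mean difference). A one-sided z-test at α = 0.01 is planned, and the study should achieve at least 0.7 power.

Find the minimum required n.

n = 251

For power 0.7 need Φ(δ − z_{0.01}) = 0.7, so δ = z_{0.01} + z_{0.30} = 2.326 + 0.524 = 2.851.
δ = d·√n ⇒ n = (δ/d)² = (2.851 / 0.18)² = 250.83.
Rounding up, n = 251.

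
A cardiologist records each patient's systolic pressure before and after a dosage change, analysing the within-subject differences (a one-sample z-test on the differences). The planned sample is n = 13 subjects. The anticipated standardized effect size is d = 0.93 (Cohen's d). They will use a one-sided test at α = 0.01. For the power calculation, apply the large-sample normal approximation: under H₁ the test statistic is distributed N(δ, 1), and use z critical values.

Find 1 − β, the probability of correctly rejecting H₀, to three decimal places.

Noncentrality parameter: δ = d·√n = 0.93 × √13 = 3.3532
One-sided α = 0.01 → critical value z_{0.01} = 2.326.
Power = Φ(δ − 2.326) = Φ(1.027) = 0.8477.

Power ≈ 0.848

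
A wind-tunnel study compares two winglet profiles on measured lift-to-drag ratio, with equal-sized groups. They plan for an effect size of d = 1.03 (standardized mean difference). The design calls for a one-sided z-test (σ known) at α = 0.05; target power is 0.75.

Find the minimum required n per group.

n = 11 per group

Set Φ(δ − 1.645) = 0.75; then δ − 1.645 = Φ⁻¹(0.75) = 0.674, giving δ = 2.319.
δ = d·√(n/2) ⇒ n = 2(δ/d)² = 2 × (2.319 / 1.03)² = 10.14.
Round up to the next whole unit.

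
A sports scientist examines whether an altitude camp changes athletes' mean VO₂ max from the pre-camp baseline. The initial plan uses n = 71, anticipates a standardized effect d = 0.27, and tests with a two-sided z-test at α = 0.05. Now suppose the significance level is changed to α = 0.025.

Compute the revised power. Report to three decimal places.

Power ≈ 0.513

δ = d·√n = 0.27 × √71 = 2.2751 (unchanged). New critical value: z_{0.0125} = 2.241.
Revised power = Φ(δ − 2.241) + Φ(−δ − 2.241) = Φ(0.034) + Φ(-4.516) = 0.5134 + 0.0000 = 0.5134.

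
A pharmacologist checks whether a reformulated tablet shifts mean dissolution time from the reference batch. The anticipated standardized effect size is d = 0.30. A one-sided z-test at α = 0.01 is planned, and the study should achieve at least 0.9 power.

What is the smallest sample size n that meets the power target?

Set Φ(δ − 2.326) = 0.9; then δ − 2.326 = Φ⁻¹(0.9) = 1.282, giving δ = 3.608.
δ = d·√n ⇒ n = (δ/d)² = (3.608 / 0.30)² = 144.63.
Round up to the next whole unit.

n = 145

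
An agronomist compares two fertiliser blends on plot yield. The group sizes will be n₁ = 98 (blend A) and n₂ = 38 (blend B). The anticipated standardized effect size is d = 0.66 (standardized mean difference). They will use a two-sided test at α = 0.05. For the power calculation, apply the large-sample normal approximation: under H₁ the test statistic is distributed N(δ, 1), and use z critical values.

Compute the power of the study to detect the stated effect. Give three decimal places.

Power ≈ 0.932

Noncentrality parameter: δ = d / √(1/n₁ + 1/n₂) = 0.66 / √(1/98 + 1/38) = 3.4537
Critical value for a two-sided test at α = 0.05: z_{α/2} = 1.960.
Power = Φ(δ − 1.960) + Φ(−δ − 1.960) = Φ(1.494) + Φ(-5.414) = 0.9324 + 0.0000 = 0.9324.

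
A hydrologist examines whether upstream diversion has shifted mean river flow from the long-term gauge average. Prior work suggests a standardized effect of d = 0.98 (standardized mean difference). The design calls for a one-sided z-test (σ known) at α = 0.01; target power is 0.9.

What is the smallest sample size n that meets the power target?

For power 0.9 need Φ(δ − z_{0.01}) = 0.9, so δ = z_{0.01} + z_{0.10} = 2.326 + 1.282 = 3.608.
δ = d·√n ⇒ n = (δ/d)² = (3.608 / 0.98)² = 13.55.
Rounding up, n = 14.

n = 14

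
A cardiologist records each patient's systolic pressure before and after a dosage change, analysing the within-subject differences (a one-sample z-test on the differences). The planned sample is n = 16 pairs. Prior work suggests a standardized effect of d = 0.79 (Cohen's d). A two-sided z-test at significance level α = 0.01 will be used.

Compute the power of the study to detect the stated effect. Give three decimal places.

Power ≈ 0.720

Noncentrality parameter: δ = d·√n = 0.79 × √16 = 3.1600
Two-sided α = 0.01 → critical value z_{0.005} = 2.576.
Power = Φ(δ − 2.576) + Φ(−δ − 2.576) = Φ(0.584) + Φ(-5.736) = 0.7204 + 0.0000 = 0.7204.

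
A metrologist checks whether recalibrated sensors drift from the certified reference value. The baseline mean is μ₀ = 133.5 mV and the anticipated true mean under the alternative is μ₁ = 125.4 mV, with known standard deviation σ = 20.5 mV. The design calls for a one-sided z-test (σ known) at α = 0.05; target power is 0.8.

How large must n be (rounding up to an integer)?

n = 40

Standardized effect: d = |μ₁ − μ₀| / σ = |125.4 − 133.5| / 20.5 = 0.3951
Set Φ(δ − 1.645) = 0.8; then δ − 1.645 = Φ⁻¹(0.8) = 0.842, giving δ = 2.486.
δ = d·√n ⇒ n = (δ/d)² = (2.486 / 0.3951)² = 39.60.
Rounding up, n = 40.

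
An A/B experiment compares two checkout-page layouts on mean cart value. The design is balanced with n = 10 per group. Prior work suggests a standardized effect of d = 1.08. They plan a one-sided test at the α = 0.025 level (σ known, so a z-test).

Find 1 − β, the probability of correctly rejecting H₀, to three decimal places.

Noncentrality parameter: δ = d·√(n/2) = 1.08 × √(10/2) = 2.4150
One-sided α = 0.025 → critical value z_{0.025} = 1.960.
Power = Φ(δ − 1.960) = Φ(0.455) = 0.6754.

Power ≈ 0.675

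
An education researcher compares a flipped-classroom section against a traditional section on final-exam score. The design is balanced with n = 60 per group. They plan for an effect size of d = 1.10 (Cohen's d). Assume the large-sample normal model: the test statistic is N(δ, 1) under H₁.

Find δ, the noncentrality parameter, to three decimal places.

δ ≈ 6.025

δ = d·√(n/2) = 1.10 × √(60/2) = 6.0249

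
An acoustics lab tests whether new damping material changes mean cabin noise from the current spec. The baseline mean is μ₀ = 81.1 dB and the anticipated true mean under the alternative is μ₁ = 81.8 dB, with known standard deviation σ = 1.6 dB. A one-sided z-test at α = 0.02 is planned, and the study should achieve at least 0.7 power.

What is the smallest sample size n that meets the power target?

Standardized effect: d = |μ₁ − μ₀| / σ = |81.8 − 81.1| / 1.6 = 0.4375
Set Φ(δ − 2.054) = 0.7; then δ − 2.054 = Φ⁻¹(0.7) = 0.524, giving δ = 2.578.
δ = d·√n ⇒ n = (δ/d)² = (2.578 / 0.4375)² = 34.73.
Round up to the next whole unit.

n = 35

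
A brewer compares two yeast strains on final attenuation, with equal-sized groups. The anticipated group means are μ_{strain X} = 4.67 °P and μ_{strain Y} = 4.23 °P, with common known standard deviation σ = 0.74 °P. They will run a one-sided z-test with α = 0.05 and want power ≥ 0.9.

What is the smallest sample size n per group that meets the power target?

n = 49 per group

Standardized effect: d = |μ_{strain X} − μ_{strain Y}| / σ = |4.67 − 4.23| / 0.74 = 0.5946
Set Φ(δ − 1.645) = 0.9; then δ − 1.645 = Φ⁻¹(0.9) = 1.282, giving δ = 2.926.
δ = d·√(n/2) ⇒ n = 2(δ/d)² = 2 × (2.926 / 0.5946)² = 48.45.
Rounding up, n = 49 per group.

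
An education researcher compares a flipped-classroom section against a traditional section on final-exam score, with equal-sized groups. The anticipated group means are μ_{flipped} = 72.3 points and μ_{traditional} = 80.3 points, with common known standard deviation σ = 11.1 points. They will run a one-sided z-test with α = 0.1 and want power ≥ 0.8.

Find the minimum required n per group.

n = 18 per group

Standardized effect: d = |μ_{flipped} − μ_{traditional}| / σ = |72.3 − 80.3| / 11.1 = 0.7207
For power 0.8 need Φ(δ − z_{0.1}) = 0.8, so δ = z_{0.1} + z_{0.20} = 1.282 + 0.842 = 2.123.
δ = d·√(n/2) ⇒ n = 2(δ/d)² = 2 × (2.123 / 0.7207)² = 17.36.
Round up to the next whole unit.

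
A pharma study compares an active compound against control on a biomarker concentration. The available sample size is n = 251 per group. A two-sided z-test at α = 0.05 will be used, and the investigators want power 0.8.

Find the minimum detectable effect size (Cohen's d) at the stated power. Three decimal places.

Required noncentrality: δ = z_{0.025} + z_{0.20} = 1.960 + 0.842 = 2.802.
(The second rejection-region term Φ(−δ − z_{α/2}) is negligible and dropped.)
δ = d·√(n/2) ⇒ d = δ/√(n/2) = 2.802/√(251/2) = 0.2501.

d ≈ 0.250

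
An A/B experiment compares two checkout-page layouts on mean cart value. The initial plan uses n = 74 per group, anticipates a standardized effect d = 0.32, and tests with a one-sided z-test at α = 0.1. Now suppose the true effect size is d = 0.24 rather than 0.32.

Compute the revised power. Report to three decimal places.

With d = 0.24: δ = d·√(n/2) = 0.24 × √(74/2) = 1.4599. Critical value z_{0.1} = 1.282.
Revised power = Φ(δ − 1.282) = Φ(0.178) = 0.5708.

Power ≈ 0.571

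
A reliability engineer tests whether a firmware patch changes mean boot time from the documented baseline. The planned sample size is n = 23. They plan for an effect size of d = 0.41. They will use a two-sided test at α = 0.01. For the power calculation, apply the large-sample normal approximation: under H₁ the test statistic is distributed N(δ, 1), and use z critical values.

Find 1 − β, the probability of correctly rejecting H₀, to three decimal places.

Noncentrality parameter: δ = d·√n = 0.41 × √23 = 1.9663
Two-sided α = 0.01 → critical value z_{0.005} = 2.576.
Power = Φ(δ − 2.576) + Φ(−δ − 2.576) = Φ(-0.610) + Φ(-4.542) = 0.2711 + 0.0000 = 0.2711.

Power ≈ 0.271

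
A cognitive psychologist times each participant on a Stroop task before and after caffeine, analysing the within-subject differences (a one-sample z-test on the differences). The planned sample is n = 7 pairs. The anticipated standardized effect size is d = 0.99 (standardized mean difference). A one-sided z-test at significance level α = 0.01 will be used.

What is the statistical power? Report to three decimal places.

Power ≈ 0.615

Noncentrality parameter: δ = d·√n = 0.99 × √7 = 2.6193
One-sided α = 0.01 → critical value z_{0.01} = 2.326.
Power = Φ(δ − 2.326) = Φ(0.293) = 0.6152.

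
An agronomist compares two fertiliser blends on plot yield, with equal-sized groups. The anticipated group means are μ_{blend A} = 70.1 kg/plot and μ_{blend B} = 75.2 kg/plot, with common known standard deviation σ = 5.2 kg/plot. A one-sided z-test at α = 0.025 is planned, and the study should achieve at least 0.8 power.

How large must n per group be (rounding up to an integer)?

Standardized effect: d = |μ_{blend A} − μ_{blend B}| / σ = |70.1 − 75.2| / 5.2 = 0.9808
Set Φ(δ − 1.960) = 0.8; then δ − 1.960 = Φ⁻¹(0.8) = 0.842, giving δ = 2.802.
δ = d·√(n/2) ⇒ n = 2(δ/d)² = 2 × (2.802 / 0.9808)² = 16.32.
Rounding up, n = 17 per group.

n = 17 per group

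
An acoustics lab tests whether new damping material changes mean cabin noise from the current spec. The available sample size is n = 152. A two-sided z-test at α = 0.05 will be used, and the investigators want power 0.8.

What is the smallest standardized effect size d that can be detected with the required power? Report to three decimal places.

d ≈ 0.227

Required noncentrality: δ = z_{0.025} + z_{0.20} = 1.960 + 0.842 = 2.802.
(Lower-tail contribution to power is negligible for δ > 0.)
δ = d·√n ⇒ d = δ/√n = 2.802/√152 = 0.2272.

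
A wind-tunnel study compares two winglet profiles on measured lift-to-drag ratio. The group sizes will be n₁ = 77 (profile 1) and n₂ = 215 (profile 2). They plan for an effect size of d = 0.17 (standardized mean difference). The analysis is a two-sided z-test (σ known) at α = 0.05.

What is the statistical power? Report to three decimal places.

Noncentrality parameter: δ = d / √(1/n₁ + 1/n₂) = 0.17 / √(1/77 + 1/215) = 1.2800
Critical value for a two-sided test at α = 0.05: z_{α/2} = 1.960.
Power = Φ(δ − 1.960) + Φ(−δ − 1.960) = Φ(-0.680) + Φ(-3.240) = 0.2483 + 0.0006 = 0.2489.

Power ≈ 0.249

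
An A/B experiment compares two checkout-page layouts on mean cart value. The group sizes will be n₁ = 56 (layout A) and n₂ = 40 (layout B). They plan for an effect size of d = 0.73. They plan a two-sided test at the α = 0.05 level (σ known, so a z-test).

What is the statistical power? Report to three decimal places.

Power ≈ 0.941

Noncentrality parameter: δ = d / √(1/n₁ + 1/n₂) = 0.73 / √(1/56 + 1/40) = 3.5262
Critical value for a two-sided test at α = 0.05: z_{α/2} = 1.960.
Power = Φ(δ − 1.960) + Φ(−δ − 1.960) = Φ(1.566) + Φ(-5.486) = 0.9414 + 0.0000 = 0.9414.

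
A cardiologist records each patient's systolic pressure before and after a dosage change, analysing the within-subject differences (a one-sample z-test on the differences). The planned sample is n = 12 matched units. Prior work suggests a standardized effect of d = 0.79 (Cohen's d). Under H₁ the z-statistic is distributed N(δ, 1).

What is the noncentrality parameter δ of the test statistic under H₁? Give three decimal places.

δ = d·√n = 0.79 × √12 = 2.7366

δ ≈ 2.737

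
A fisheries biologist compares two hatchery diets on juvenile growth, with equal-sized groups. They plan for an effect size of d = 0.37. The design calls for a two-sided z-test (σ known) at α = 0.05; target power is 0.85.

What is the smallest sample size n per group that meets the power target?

Set Φ(δ − 1.960) = 0.85; then δ − 1.960 = Φ⁻¹(0.85) = 1.036, giving δ = 2.996.
(Ignoring the negligible lower-tail rejection probability gives the usual closed-form inversion.)
δ = d·√(n/2) ⇒ n = 2(δ/d)² = 2 × (2.996 / 0.37)² = 131.17.
Rounding up, n = 132 per group.

n = 132 per group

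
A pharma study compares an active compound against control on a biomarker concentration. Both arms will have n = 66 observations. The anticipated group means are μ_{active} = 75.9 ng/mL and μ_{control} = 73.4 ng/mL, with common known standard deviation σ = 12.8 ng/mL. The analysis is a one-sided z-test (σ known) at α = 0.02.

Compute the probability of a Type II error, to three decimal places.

Standardized effect: d = |μ_{active} − μ_{control}| / σ = |75.9 − 73.4| / 12.8 = 0.1953
Noncentrality parameter: λ = d·√(n/2) = 0.1953 × √(66/2) = 1.1220
Critical value for a one-sided test at α = 0.02: z_α = 2.054.
Power = Φ(λ − 2.054) = Φ(-0.932) = 0.1757.
Type II error: β = 1 − power = 1 − 0.1757 = 0.8243.

β ≈ 0.824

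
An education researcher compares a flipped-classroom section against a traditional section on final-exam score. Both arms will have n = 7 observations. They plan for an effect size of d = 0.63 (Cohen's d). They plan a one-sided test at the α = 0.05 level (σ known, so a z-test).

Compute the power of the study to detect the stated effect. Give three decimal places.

Power ≈ 0.321

Noncentrality parameter: δ = d·√(n/2) = 0.63 × √(7/2) = 1.1786
Critical value for a one-sided test at α = 0.05: z_α = 1.645.
Power = P(Z > 1.645 − δ) = Φ(-0.466) = 0.3205.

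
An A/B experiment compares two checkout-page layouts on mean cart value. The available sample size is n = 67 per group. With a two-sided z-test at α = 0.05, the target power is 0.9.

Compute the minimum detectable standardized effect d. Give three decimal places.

Required noncentrality: δ = z_{0.025} + z_{0.10} = 1.960 + 1.282 = 3.242.
(Lower-tail contribution to power is negligible for δ > 0.)
δ = d·√(n/2) ⇒ d = δ/√(n/2) = 3.242/√(67/2) = 0.5600.

d ≈ 0.560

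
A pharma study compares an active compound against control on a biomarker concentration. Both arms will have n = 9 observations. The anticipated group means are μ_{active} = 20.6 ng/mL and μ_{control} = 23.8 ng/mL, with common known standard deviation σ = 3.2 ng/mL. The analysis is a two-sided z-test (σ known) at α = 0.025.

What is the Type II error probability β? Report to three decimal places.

β ≈ 0.548

Standardized effect: d = |μ_{active} − μ_{control}| / σ = |20.6 − 23.8| / 3.2 = 1.0000
Noncentrality parameter: δ = d·√(n/2) = 1.0000 × √(9/2) = 2.1213
Critical value for a two-sided test at α = 0.025: z_{α/2} = 2.241.
Power = Φ(δ − 2.241) + Φ(−δ − 2.241) = Φ(-0.120) + Φ(-4.363) = 0.4522 + 0.0000 = 0.4522.
Type II error: β = 1 − power = 1 − 0.4522 = 0.5478.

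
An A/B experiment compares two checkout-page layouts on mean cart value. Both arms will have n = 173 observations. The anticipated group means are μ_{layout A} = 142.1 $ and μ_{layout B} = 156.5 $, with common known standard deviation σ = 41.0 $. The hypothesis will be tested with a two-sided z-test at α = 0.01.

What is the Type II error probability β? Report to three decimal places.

β ≈ 0.245

Standardized effect: d = |μ_{layout A} − μ_{layout B}| / σ = |142.1 − 156.5| / 41.0 = 0.3512
Noncentrality parameter: λ = d·√(n/2) = 0.3512 × √(173/2) = 3.2665
Critical value for a two-sided test at α = 0.01: z_{α/2} = 2.576.
Power = Φ(λ − 2.576) + Φ(−λ − 2.576) = Φ(0.691) + Φ(-5.842) = 0.7551 + 0.0000 = 0.7551.
Type II error: β = 1 − power = 1 − 0.7551 = 0.2449.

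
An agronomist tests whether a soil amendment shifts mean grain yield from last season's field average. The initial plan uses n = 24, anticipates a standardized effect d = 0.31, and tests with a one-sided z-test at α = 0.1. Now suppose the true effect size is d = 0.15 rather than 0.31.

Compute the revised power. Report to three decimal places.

With d = 0.15: δ = d·√n = 0.15 × √24 = 0.7348. Critical value z_{0.1} = 1.282.
Revised power = Φ(δ − 1.282) = Φ(-0.547) = 0.2923.

Power ≈ 0.292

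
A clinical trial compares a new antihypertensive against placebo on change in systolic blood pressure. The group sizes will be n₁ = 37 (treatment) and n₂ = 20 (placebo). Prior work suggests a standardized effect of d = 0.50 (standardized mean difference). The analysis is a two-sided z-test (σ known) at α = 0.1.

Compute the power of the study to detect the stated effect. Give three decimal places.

Power ≈ 0.563

Noncentrality parameter: δ = d / √(1/n₁ + 1/n₂) = 0.50 / √(1/37 + 1/20) = 1.8016
Critical value for a two-sided test at α = 0.1: z_{α/2} = 1.645.
Power = Φ(δ − 1.645) + Φ(−δ − 1.645) = Φ(0.157) + Φ(-3.446) = 0.5623 + 0.0003 = 0.5625.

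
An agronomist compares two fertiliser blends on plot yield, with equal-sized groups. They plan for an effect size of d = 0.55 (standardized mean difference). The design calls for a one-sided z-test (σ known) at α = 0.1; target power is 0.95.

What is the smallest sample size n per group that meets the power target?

n = 57 per group

Set Φ(δ − 1.282) = 0.95; then δ − 1.282 = Φ⁻¹(0.95) = 1.645, giving δ = 2.926.
δ = d·√(n/2) ⇒ n = 2(δ/d)² = 2 × (2.926 / 0.55)² = 56.62.
Rounding up, n = 57 per group.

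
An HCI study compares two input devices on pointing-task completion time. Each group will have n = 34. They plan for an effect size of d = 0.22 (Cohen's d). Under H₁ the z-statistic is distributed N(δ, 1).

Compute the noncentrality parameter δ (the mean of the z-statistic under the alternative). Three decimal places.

δ ≈ 0.907

δ = d·√(n/2) = 0.22 × √(34/2) = 0.9071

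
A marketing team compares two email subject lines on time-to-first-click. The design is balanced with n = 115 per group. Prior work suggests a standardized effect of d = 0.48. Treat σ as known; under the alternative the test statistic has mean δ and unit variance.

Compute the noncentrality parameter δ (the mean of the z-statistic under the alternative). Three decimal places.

δ ≈ 3.640

The noncentrality parameter scales effect size by the design's sample-size factor: δ = d·√(n/2) = 0.48 × √(115/2) = 3.6398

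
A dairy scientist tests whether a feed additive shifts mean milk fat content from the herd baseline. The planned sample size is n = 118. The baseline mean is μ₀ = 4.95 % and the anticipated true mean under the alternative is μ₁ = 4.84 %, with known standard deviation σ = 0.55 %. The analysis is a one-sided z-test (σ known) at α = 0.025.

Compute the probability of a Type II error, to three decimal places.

β ≈ 0.416

Standardized effect: d = |μ₁ − μ₀| / σ = |4.84 − 4.95| / 0.55 = 0.2000
Noncentrality parameter: δ = d·√n = 0.2000 × √118 = 2.1726
Critical value for a one-sided test at α = 0.025: z_α = 1.960.
Power = Φ(δ − 1.960) = Φ(0.213) = 0.5842.
Type II error: β = 1 − power = 1 − 0.5842 = 0.4158.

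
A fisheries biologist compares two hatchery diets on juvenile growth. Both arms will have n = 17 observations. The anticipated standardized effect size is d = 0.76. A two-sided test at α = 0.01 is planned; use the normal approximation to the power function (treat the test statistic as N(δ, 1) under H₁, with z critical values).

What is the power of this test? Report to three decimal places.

Power ≈ 0.359

Noncentrality parameter: δ = d·√(n/2) = 0.76 × √(17/2) = 2.2158
Two-sided α = 0.01 → critical value z_{0.005} = 2.576.
Power = Φ(δ − 2.576) + Φ(−δ − 2.576) = Φ(-0.360) + Φ(-4.792) = 0.3594 + 0.0000 = 0.3594.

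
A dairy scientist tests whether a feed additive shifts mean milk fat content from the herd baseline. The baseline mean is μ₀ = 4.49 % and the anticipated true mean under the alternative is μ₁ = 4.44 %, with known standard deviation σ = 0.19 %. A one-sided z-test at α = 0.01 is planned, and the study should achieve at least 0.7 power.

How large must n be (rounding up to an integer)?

Standardized effect: d = |μ₁ − μ₀| / σ = |4.44 − 4.49| / 0.19 = 0.2632
Set Φ(δ − 2.326) = 0.7; then δ − 2.326 = Φ⁻¹(0.7) = 0.524, giving δ = 2.851.
δ = d·√n ⇒ n = (δ/d)² = (2.851 / 0.2632)² = 117.35.
Round up to the next whole unit.

n = 118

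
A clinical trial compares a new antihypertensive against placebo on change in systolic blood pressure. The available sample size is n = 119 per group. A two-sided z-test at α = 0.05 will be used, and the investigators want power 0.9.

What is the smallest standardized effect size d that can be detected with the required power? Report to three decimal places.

d ≈ 0.420

Required noncentrality: δ = z_{0.025} + z_{0.10} = 1.960 + 1.282 = 3.242.
(The second rejection-region term Φ(−δ − z_{α/2}) is negligible and dropped.)
δ = d·√(n/2) ⇒ d = δ/√(n/2) = 3.242/√(119/2) = 0.4202.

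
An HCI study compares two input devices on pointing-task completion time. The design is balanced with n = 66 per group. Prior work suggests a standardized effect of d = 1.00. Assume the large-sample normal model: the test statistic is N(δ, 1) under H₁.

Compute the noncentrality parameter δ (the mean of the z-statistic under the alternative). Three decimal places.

δ ≈ 5.745

δ = d·√(n/2) = 1.00 × √(66/2) = 5.7446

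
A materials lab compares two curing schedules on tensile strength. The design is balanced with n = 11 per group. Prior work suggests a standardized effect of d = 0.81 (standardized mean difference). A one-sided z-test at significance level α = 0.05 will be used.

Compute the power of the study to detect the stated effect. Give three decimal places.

Power ≈ 0.601

Noncentrality parameter: δ = d·√(n/2) = 0.81 × √(11/2) = 1.8996
Critical value for a one-sided test at α = 0.05: z_α = 1.645.
Power = Φ(δ − 1.645) = Φ(0.255) = 0.6005.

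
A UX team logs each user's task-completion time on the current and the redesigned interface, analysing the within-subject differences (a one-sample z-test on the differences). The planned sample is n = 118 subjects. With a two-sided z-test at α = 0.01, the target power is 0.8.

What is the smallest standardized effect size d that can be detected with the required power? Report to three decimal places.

d ≈ 0.315

Required noncentrality: δ = z_{0.005} + z_{0.20} = 2.576 + 0.842 = 3.417.
(Lower-tail contribution to power is negligible for δ > 0.)
δ = d·√n ⇒ d = δ/√n = 3.417/√118 = 0.3146.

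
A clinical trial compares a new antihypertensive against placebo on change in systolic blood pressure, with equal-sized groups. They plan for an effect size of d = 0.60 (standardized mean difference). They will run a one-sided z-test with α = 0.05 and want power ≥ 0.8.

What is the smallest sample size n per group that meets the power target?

n = 35 per group

For power 0.8 need Φ(δ − z_{0.05}) = 0.8, so δ = z_{0.05} + z_{0.20} = 1.645 + 0.842 = 2.486.
δ = d·√(n/2) ⇒ n = 2(δ/d)² = 2 × (2.486 / 0.60)² = 34.35.
Round up to the next whole unit.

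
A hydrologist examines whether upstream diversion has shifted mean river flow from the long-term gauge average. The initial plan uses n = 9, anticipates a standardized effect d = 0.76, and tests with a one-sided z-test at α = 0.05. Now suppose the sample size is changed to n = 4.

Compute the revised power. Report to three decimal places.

With n = 4: δ = d·√n = 0.76 × √4 = 1.5200. Critical value z_{0.05} = 1.645.
Revised power = Φ(δ − 1.645) = Φ(-0.125) = 0.4503.

Power ≈ 0.450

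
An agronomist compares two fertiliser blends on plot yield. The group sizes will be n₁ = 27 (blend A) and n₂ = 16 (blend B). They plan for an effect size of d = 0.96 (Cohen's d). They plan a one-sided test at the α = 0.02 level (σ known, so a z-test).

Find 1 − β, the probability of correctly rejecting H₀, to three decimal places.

Power ≈ 0.839

Noncentrality parameter: λ = d / √(1/n₁ + 1/n₂) = 0.96 / √(1/27 + 1/16) = 3.0428
One-sided α = 0.02 → critical value z_{0.02} = 2.054.
Power = P(Z > 2.054 − λ) = Φ(0.989) = 0.8387.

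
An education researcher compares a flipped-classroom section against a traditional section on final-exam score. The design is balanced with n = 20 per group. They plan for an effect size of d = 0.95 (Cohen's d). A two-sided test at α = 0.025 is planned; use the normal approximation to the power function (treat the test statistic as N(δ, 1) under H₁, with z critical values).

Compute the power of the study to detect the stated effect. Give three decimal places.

Noncentrality parameter: δ = d·√(n/2) = 0.95 × √(20/2) = 3.0042
Critical value for a two-sided test at α = 0.025: z_{α/2} = 2.241.
Power = Φ(δ − 2.241) + Φ(−δ − 2.241) = Φ(0.763) + Φ(-5.246) = 0.7772 + 0.0000 = 0.7772.

Power ≈ 0.777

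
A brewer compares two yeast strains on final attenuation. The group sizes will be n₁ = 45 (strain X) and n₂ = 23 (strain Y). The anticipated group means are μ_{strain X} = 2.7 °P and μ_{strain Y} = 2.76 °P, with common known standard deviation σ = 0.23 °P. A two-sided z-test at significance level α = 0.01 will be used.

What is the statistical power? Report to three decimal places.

Power ≈ 0.060

Standardized effect: d = |μ_{strain X} − μ_{strain Y}| / σ = |2.7 − 2.76| / 0.23 = 0.2609
Noncentrality parameter: δ = d / √(1/n₁ + 1/n₂) = 0.2609 / √(1/45 + 1/23) = 1.0177
Two-sided α = 0.01 → critical value z_{0.005} = 2.576.
Power = Φ(δ − 2.576) + Φ(−δ − 2.576) = Φ(-1.558) + Φ(-3.594) = 0.0596 + 0.0002 = 0.0598.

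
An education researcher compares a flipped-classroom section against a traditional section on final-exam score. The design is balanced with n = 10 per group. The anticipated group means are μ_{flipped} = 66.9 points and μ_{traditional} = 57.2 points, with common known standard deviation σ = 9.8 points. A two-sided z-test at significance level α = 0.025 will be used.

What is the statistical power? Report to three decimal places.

Power ≈ 0.489

Standardized effect: d = |μ_{flipped} − μ_{traditional}| / σ = |66.9 − 57.2| / 9.8 = 0.9898
Noncentrality parameter: δ = d·√(n/2) = 0.9898 × √(10/2) = 2.2133
Two-sided α = 0.025 → critical value z_{0.0125} = 2.241.
Power = Φ(δ − 2.241) + Φ(−δ − 2.241) = Φ(-0.028) + Φ(-4.455) = 0.4888 + 0.0000 = 0.4888.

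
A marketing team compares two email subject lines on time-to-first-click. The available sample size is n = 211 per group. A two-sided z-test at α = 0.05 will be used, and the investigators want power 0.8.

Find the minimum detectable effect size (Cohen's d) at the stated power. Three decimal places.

Required noncentrality: δ = z_{0.025} + z_{0.20} = 1.960 + 0.842 = 2.802.
(The second rejection-region term Φ(−δ − z_{α/2}) is negligible and dropped.)
δ = d·√(n/2) ⇒ d = δ/√(n/2) = 2.802/√(211/2) = 0.2728.

d ≈ 0.273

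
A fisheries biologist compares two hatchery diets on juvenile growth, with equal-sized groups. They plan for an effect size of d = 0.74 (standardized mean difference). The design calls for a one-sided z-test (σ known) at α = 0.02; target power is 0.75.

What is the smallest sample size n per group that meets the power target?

n = 28 per group

Set Φ(δ − 2.054) = 0.75; then δ − 2.054 = Φ⁻¹(0.75) = 0.674, giving δ = 2.728.
δ = d·√(n/2) ⇒ n = 2(δ/d)² = 2 × (2.728 / 0.74)² = 27.19.
Rounding up, n = 28 per group.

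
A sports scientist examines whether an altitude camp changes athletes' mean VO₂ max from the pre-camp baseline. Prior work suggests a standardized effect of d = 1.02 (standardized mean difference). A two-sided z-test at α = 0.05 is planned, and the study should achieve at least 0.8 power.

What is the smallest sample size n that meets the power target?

For power 0.8 need Φ(δ − z_{0.025}) = 0.8, so δ = z_{0.025} + z_{0.20} = 1.960 + 0.842 = 2.802.
(Ignoring the negligible lower-tail rejection probability gives the usual closed-form inversion.)
δ = d·√n ⇒ n = (δ/d)² = (2.802 / 1.02)² = 7.54.
Round up to the next whole unit.

n = 8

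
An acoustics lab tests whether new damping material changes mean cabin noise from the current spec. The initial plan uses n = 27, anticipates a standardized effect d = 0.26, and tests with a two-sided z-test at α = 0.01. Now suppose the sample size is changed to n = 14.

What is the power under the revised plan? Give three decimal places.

With n = 14: δ = d·√n = 0.26 × √14 = 0.9728. Critical value z_{0.005} = 2.576.
Revised power = Φ(δ − 2.576) + Φ(−δ − 2.576) = Φ(-1.603) + Φ(-3.549) = 0.0545 + 0.0002 = 0.0547.

Power ≈ 0.055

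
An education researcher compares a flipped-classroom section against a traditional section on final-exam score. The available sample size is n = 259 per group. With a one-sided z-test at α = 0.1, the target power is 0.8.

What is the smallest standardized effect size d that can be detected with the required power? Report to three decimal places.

Need Φ(δ − 1.282) = 0.8, so δ = 1.282 + 0.842 = 2.123.
δ = d·√(n/2) ⇒ d = δ/√(n/2) = 2.123/√(259/2) = 0.1866.

d ≈ 0.187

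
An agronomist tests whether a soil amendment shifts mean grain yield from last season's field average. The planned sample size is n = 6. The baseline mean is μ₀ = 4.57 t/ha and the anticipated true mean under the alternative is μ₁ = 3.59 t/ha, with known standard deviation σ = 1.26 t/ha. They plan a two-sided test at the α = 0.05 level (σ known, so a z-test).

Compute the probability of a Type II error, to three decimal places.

Standardized effect: d = |μ₁ − μ₀| / σ = |3.59 − 4.57| / 1.26 = 0.7778
Noncentrality parameter: δ = d·√n = 0.7778 × √6 = 1.9052
Two-sided α = 0.05 → critical value z_{0.025} = 1.960.
Power = Φ(δ − 1.960) + Φ(−δ − 1.960) = Φ(-0.055) + Φ(-3.865) = 0.4781 + 0.0001 = 0.4782.
Type II error: β = 1 − power = 1 − 0.4782 = 0.5218.

β ≈ 0.522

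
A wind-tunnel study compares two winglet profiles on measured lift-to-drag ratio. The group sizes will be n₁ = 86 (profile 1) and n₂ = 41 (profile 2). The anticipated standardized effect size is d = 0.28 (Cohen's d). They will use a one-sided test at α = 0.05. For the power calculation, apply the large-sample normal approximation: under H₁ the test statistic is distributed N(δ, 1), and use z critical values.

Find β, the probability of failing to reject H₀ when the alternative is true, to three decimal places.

Noncentrality parameter: δ = d / √(1/n₁ + 1/n₂) = 0.28 / √(1/86 + 1/41) = 1.4754
One-sided α = 0.05 → critical value z_{0.05} = 1.645.
Power = Φ(δ − 1.645) = Φ(-0.169) = 0.4327.
Type II error: β = 1 − power = 1 − 0.4327 = 0.5673.

β ≈ 0.567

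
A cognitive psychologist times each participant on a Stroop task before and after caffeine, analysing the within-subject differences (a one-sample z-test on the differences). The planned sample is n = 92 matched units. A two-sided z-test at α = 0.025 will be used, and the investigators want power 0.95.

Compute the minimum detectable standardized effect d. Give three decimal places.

d ≈ 0.405

Required noncentrality: δ = z_{0.0125} + z_{0.05} = 2.241 + 1.645 = 3.886.
(Lower-tail contribution to power is negligible for δ > 0.)
δ = d·√n ⇒ d = δ/√n = 3.886/√92 = 0.4052.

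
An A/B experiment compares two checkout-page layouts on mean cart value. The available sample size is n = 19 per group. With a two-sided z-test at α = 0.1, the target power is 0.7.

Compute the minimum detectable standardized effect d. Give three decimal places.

Required noncentrality: δ = z_{0.05} + z_{0.30} = 1.645 + 0.524 = 2.169.
(Lower-tail contribution to power is negligible for δ > 0.)
δ = d·√(n/2) ⇒ d = δ/√(n/2) = 2.169/√(19/2) = 0.7038.

d ≈ 0.704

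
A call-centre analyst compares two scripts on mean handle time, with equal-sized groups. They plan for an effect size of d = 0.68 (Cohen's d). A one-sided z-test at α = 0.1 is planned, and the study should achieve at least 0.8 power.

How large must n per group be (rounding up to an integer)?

For power 0.8 need Φ(δ − z_{0.1}) = 0.8, so δ = z_{0.1} + z_{0.20} = 1.282 + 0.842 = 2.123.
δ = d·√(n/2) ⇒ n = 2(δ/d)² = 2 × (2.123 / 0.68)² = 19.50.
Round up to the next whole unit.

n = 20 per group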